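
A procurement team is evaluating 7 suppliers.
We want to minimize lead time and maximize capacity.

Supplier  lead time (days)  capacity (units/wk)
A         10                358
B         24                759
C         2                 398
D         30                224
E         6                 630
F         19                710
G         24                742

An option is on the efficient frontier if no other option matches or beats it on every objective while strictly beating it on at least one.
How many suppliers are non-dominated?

A: dominated by C (lead time 2≤10, capacity 398≥358).
B: not dominated (best capacity).
C: not dominated (best lead time).
D: dominated by A (lead time 10≤30, capacity 358≥224).
E: not dominated.
F: not dominated.
G: dominated by B (lead time 24≤24, capacity 759≥742).
Pareto-optimal: B, C, E, F → 4.

4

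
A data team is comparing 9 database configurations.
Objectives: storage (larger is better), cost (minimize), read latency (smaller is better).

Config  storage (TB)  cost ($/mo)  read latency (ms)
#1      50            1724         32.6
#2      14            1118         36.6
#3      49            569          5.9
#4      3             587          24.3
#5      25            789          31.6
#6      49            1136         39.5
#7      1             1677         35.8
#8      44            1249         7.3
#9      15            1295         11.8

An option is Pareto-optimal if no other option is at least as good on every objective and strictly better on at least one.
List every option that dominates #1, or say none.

#2: worse on storage (14 vs 50).
#3: worse on storage (49 vs 50).
#4: worse on storage (3 vs 50).
#5: worse on storage (25 vs 50).
#6: worse on storage (49 vs 50).
#7: worse on storage (1 vs 50).
#8: worse on storage (44 vs 50).
#9: worse on storage (15 vs 50).
No option dominates #1.

none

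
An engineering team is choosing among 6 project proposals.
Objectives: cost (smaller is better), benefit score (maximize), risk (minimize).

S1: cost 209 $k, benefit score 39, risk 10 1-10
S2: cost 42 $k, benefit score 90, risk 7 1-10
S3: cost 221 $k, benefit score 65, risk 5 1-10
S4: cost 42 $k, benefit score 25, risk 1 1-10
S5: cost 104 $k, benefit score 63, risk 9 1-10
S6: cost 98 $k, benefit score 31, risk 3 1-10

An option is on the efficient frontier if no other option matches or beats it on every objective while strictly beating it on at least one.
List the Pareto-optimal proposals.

S2, S3, S4, S6

S1: dominated by S2 (cost 42≤209, benefit score 90≥39, risk 7≤10).
S2: not dominated (best benefit score).
S3: not dominated.
S4: not dominated (best risk).
S5: dominated by S2 (cost 42≤104, benefit score 90≥63, risk 7≤9).
S6: not dominated.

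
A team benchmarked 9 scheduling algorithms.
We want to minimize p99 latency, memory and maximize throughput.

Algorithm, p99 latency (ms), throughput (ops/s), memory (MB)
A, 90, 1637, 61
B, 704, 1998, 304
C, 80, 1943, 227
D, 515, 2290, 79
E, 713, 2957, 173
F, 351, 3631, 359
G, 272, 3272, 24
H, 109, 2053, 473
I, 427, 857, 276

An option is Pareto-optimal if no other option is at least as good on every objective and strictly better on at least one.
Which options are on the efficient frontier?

A: not dominated.
B: dominated by D (p99 latency 515≤704, throughput 2290≥1998, memory 79≤304).
C: not dominated (best p99 latency).
D: dominated by G (p99 latency 272≤515, throughput 3272≥2290, memory 24≤79).
E: dominated by G (p99 latency 272≤713, throughput 3272≥2957, memory 24≤173).
F: not dominated (best throughput).
G: not dominated (best memory).
H: not dominated.
I: dominated by A (p99 latency 90≤427, throughput 1637≥857, memory 61≤276).

A, C, F, G, H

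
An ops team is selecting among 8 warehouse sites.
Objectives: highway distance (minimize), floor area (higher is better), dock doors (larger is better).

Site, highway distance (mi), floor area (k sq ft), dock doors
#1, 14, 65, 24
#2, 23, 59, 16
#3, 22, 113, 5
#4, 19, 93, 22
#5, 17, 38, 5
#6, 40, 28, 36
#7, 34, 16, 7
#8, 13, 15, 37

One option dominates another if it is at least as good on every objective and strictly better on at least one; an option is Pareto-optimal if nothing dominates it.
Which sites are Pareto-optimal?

#1: not dominated.
#2: dominated by #1 (highway distance 14≤23, floor area 65≥59, dock doors 24≥16).
#3: not dominated (best floor area).
#4: not dominated.
#5: dominated by #1 (highway distance 14≤17, floor area 65≥38, dock doors 24≥5).
#6: not dominated.
#7: dominated by #1 (highway distance 14≤34, floor area 65≥16, dock doors 24≥7).
#8: not dominated (best highway distance).

#1, #3, #4, #6, #8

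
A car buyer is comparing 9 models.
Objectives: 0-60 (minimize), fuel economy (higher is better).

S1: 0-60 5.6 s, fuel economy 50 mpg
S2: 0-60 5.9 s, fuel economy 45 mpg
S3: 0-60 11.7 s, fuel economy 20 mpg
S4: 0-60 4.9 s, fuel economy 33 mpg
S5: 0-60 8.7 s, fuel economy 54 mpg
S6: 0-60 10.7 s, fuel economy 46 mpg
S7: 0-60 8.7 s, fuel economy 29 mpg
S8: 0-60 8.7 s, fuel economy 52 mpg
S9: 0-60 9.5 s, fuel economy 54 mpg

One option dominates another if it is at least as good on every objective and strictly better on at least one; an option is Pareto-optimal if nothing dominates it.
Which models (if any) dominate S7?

S1, S2, S4, S5, S8

S1: 0-60 5.6≤8.7, fuel economy 50≥29 — dominates S7.
S2: 0-60 5.9≤8.7, fuel economy 45≥29 — dominates S7.
S4: 0-60 4.9≤8.7, fuel economy 33≥29 — dominates S7.
S5: 0-60 8.7≤8.7, fuel economy 54≥29 — dominates S7.
S8: 0-60 8.7≤8.7, fuel economy 52≥29 — dominates S7.
Others (S3, S6, S9) are each worse than S7 on at least one objective.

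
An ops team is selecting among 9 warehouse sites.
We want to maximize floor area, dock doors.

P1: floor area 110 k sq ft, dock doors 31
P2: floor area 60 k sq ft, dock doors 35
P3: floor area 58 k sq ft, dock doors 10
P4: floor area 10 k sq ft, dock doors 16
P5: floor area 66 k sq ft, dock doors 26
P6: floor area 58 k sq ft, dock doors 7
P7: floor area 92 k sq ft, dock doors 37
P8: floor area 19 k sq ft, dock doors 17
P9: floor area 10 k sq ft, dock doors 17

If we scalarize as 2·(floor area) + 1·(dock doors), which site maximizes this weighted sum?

P1: 2·110 + 1·31 = 251
P2: 2·60 + 1·35 = 155
P3: 2·58 + 1·10 = 126
P4: 2·10 + 1·16 = 36
P5: 2·66 + 1·26 = 158
P6: 2·58 + 1·7 = 123
P7: 2·92 + 1·37 = 221
P8: 2·19 + 1·17 = 55
P9: 2·10 + 1·17 = 37
Highest: P1 at 251.

P1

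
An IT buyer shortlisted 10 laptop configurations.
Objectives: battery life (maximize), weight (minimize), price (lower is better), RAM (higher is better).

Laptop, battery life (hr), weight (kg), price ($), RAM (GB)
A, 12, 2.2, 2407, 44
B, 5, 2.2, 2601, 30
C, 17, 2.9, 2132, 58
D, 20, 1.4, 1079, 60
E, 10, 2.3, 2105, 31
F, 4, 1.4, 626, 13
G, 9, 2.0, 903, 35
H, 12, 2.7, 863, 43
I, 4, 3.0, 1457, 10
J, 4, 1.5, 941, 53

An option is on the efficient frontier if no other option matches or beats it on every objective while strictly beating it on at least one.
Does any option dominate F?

No

A: worse on weight (2.2 vs 1.4).
B: worse on weight (2.2 vs 1.4).
C: worse on weight (2.9 vs 1.4).
D: worse on price (1079 vs 626).
E: worse on weight (2.3 vs 1.4).
G: worse on weight (2.0 vs 1.4).
H: worse on weight (2.7 vs 1.4).
I: worse on weight (3.0 vs 1.4).
J: worse on weight (1.5 vs 1.4).
No option is at least as good as F on every objective and strictly better on one.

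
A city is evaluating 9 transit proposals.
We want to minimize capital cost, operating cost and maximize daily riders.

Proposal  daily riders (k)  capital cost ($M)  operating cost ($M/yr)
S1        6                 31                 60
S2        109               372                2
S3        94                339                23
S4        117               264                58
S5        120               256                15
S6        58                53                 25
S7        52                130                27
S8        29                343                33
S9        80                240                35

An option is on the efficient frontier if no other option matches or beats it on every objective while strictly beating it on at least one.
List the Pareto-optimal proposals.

S1: not dominated (best capital cost).
S2: not dominated (best operating cost).
S3: dominated by S5 (daily riders 120≥94, capital cost 256≤339, operating cost 15≤23).
S4: dominated by S5 (daily riders 120≥117, capital cost 256≤264, operating cost 15≤58).
S5: not dominated (best daily riders).
S6: not dominated.
S7: dominated by S6 (daily riders 58≥52, capital cost 53≤130, operating cost 25≤27).
S8: dominated by S3 (daily riders 94≥29, capital cost 339≤343, operating cost 23≤33).
S9: not dominated.

S1, S2, S5, S6, S9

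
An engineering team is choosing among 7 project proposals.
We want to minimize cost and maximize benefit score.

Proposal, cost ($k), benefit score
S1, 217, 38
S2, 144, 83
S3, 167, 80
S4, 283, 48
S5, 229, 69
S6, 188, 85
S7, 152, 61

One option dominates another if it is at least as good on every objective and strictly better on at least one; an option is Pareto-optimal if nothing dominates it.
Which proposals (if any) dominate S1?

S2, S3, S6, S7

S2: cost 144≤217, benefit score 83≥38 — dominates S1.
S3: cost 167≤217, benefit score 80≥38 — dominates S1.
S6: cost 188≤217, benefit score 85≥38 — dominates S1.
S7: cost 152≤217, benefit score 61≥38 — dominates S1.
Others (S4, S5) are each worse than S1 on at least one objective.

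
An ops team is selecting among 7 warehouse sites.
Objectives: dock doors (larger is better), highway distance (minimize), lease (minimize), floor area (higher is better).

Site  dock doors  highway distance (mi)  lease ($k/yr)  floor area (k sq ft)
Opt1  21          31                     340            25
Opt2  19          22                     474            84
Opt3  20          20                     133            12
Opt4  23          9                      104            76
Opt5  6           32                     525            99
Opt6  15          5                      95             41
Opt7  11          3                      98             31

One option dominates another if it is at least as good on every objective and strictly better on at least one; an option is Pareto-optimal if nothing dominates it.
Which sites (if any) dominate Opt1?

Opt4: dock doors 23≥21, highway distance 9≤31, lease 104≤340, floor area 76≥25 — dominates Opt1.
Others (Opt2, Opt3, Opt5, Opt6, Opt7) are each worse than Opt1 on at least one objective.

Opt4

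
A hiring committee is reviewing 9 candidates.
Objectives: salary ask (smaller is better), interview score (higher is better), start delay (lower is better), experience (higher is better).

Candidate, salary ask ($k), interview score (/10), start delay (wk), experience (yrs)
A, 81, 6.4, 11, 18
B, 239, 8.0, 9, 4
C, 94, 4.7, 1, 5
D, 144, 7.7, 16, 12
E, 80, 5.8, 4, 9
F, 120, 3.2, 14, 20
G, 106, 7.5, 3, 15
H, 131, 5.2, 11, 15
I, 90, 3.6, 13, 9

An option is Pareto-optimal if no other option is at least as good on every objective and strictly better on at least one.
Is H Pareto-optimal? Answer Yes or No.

A vs H: salary ask 81≤131, interview score 6.4≥5.2, start delay 11≤11, experience 18≥15 — A is at least as good on every objective and strictly better on at least one, so A dominates H.

No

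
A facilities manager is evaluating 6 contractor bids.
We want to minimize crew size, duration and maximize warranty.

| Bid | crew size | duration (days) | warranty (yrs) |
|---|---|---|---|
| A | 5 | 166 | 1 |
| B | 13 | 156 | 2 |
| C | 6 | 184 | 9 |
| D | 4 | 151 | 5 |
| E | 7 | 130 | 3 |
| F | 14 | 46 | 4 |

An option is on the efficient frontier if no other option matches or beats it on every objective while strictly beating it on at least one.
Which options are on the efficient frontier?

C, D, E, F

A: dominated by D (crew size 4≤5, duration 151≤166, warranty 5≥1).
B: dominated by D (crew size 4≤13, duration 151≤156, warranty 5≥2).
C: not dominated (best warranty).
D: not dominated (best crew size).
E: not dominated.
F: not dominated (best duration).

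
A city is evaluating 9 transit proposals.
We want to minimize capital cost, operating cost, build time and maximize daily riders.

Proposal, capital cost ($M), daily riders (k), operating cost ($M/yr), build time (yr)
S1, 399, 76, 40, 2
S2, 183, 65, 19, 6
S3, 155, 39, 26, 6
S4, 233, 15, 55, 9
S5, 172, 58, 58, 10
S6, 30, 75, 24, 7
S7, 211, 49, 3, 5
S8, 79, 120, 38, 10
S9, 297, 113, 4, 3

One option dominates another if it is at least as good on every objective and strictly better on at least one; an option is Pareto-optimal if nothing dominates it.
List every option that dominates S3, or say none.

S1: worse on capital cost (399 vs 155).
S2: worse on capital cost (183 vs 155).
S4: worse on capital cost (233 vs 155).
S5: worse on capital cost (172 vs 155).
S6: worse on build time (7 vs 6).
S7: worse on capital cost (211 vs 155).
S8: worse on operating cost (38 vs 26).
S9: worse on capital cost (297 vs 155).
No option dominates S3.

none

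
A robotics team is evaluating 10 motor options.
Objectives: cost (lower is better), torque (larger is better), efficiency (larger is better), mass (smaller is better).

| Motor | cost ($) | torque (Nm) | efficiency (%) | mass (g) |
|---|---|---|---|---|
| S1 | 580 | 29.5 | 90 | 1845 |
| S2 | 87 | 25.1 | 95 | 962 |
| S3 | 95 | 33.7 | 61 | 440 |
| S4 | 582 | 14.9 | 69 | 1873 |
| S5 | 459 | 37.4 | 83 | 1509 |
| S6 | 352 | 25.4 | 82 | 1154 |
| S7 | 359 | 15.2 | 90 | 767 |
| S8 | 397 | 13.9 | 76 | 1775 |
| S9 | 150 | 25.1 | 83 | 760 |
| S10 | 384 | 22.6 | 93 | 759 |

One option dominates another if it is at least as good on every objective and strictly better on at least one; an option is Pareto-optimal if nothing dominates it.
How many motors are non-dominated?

8

S1: not dominated.
S2: not dominated (best cost).
S3: not dominated (best mass).
S4: dominated by S1 (cost 580≤582, torque 29.5≥14.9, efficiency 90≥69, mass 1845≤1873).
S5: not dominated (best torque).
S6: not dominated.
S7: not dominated.
S8: dominated by S2 (cost 87≤397, torque 25.1≥13.9, efficiency 95≥76, mass 962≤1775).
S9: not dominated.
S10: not dominated.
Pareto-optimal: S1, S2, S3, S5, S6, S7, S9, S10 → 8.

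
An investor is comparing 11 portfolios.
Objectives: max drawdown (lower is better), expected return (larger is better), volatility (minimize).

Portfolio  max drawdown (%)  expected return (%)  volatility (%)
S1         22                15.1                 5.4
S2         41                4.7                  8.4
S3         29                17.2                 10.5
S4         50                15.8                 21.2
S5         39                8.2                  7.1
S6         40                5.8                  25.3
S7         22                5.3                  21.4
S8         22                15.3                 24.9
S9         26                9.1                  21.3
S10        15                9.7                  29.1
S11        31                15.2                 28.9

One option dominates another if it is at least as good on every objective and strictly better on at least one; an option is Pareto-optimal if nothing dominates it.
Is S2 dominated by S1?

Yes

S1 vs S2: max drawdown 22≤41, expected return 15.1≥4.7, volatility 5.4≤8.4 — S1 is at least as good on every objective with at least one strict improvement.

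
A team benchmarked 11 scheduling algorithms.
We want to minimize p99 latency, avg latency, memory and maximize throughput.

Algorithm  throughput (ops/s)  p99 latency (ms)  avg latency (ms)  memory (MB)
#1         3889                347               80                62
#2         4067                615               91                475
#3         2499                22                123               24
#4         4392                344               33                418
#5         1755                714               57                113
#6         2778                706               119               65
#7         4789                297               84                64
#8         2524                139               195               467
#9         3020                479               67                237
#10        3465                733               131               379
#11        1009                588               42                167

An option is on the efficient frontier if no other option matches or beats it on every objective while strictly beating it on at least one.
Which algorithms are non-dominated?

#1, #3, #4, #5, #7, #8, #9, #11

#1: not dominated.
#2: dominated by #4 (throughput 4392≥4067, p99 latency 344≤615, avg latency 33≤91, memory 418≤475).
#3: not dominated (best p99 latency).
#4: not dominated (best avg latency).
#5: not dominated.
#6: dominated by #1 (throughput 3889≥2778, p99 latency 347≤706, avg latency 80≤119, memory 62≤65).
#7: not dominated (best throughput).
#8: not dominated.
#9: not dominated.
#10: dominated by #1 (throughput 3889≥3465, p99 latency 347≤733, avg latency 80≤131, memory 62≤379).
#11: not dominated.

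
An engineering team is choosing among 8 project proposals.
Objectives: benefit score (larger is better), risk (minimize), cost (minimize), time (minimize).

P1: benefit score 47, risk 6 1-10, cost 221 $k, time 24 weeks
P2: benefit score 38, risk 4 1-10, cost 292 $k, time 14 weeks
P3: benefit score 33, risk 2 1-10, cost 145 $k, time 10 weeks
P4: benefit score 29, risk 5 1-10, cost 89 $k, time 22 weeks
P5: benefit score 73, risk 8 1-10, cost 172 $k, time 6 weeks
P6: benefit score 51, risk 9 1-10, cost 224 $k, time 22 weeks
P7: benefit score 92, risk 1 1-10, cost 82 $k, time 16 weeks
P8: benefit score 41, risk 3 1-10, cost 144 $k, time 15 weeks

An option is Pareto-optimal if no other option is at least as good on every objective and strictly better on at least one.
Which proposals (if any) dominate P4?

P7

P7: benefit score 92≥29, risk 1≤5, cost 82≤89, time 16≤22 — dominates P4.
Others (P1, P2, P3, P5, P6, P8) are each worse than P4 on at least one objective.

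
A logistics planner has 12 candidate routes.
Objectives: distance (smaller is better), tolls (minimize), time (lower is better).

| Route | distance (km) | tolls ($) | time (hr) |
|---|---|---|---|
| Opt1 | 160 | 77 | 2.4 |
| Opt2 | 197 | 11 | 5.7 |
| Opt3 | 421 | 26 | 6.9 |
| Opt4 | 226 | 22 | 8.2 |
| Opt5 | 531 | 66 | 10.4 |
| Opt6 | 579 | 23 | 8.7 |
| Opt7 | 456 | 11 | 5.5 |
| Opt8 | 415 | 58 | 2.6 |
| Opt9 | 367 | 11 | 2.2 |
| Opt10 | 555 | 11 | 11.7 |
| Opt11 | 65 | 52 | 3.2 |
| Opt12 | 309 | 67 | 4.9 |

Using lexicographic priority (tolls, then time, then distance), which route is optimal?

First minimize tolls: best is 11, kept {Opt2, Opt7, Opt9, Opt10}.
Then minimize time: best is 2.2, kept {Opt9}.

Opt9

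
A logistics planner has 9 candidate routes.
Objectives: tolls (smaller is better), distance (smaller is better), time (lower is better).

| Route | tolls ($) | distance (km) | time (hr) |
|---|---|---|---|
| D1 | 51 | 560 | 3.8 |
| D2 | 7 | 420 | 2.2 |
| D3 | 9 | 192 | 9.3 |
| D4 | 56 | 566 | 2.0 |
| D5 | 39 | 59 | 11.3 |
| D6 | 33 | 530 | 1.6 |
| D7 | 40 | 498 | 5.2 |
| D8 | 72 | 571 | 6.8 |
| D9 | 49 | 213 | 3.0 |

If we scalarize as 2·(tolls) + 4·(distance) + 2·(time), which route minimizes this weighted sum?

D1: 2·51 + 4·560 + 2·3.8 = 2349.6
D2: 2·7 + 4·420 + 2·2.2 = 1698.4
D3: 2·9 + 4·192 + 2·9.3 = 804.6
D4: 2·56 + 4·566 + 2·2.0 = 2380.0
D5: 2·39 + 4·59 + 2·11.3 = 336.6
D6: 2·33 + 4·530 + 2·1.6 = 2189.2
D7: 2·40 + 4·498 + 2·5.2 = 2082.4
D8: 2·72 + 4·571 + 2·6.8 = 2441.6
D9: 2·49 + 4·213 + 2·3.0 = 956.0
Lowest: D5 at 336.6.

D5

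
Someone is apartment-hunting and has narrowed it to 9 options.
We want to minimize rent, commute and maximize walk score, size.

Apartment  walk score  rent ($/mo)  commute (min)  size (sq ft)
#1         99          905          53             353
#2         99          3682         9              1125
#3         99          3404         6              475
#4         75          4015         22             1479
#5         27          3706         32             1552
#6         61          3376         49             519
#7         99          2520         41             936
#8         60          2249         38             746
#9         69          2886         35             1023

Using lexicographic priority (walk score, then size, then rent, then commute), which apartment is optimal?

#2

First maximize walk score: best is 99, kept {#1, #2, #3, #7}.
Then maximize size: best is 1125, kept {#2}.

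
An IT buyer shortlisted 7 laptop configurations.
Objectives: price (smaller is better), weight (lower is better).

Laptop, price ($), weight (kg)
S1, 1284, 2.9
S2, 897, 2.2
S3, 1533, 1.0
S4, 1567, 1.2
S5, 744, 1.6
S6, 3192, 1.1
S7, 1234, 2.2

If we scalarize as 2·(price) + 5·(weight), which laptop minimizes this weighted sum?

S5

S1: 2·1284 + 5·2.9 = 2582.5
S2: 2·897 + 5·2.2 = 1805.0
S3: 2·1533 + 5·1.0 = 3071.0
S4: 2·1567 + 5·1.2 = 3140.0
S5: 2·744 + 5·1.6 = 1496.0
S6: 2·3192 + 5·1.1 = 6389.5
S7: 2·1234 + 5·2.2 = 2479.0
Lowest: S5 at 1496.0.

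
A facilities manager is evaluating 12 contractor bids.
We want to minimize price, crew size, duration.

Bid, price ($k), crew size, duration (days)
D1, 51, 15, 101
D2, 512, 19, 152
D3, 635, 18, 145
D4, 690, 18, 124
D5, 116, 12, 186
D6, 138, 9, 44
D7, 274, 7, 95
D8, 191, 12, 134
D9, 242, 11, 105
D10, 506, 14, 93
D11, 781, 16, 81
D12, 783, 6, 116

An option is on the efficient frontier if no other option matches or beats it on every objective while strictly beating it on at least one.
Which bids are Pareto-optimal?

D1: not dominated (best price).
D2: dominated by D1 (price 51≤512, crew size 15≤19, duration 101≤152).
D3: dominated by D1 (price 51≤635, crew size 15≤18, duration 101≤145).
D4: dominated by D1 (price 51≤690, crew size 15≤18, duration 101≤124).
D5: not dominated.
D6: not dominated (best duration).
D7: not dominated.
D8: dominated by D6 (price 138≤191, crew size 9≤12, duration 44≤134).
D9: dominated by D6 (price 138≤242, crew size 9≤11, duration 44≤105).
D10: dominated by D6 (price 138≤506, crew size 9≤14, duration 44≤93).
D11: dominated by D6 (price 138≤781, crew size 9≤16, duration 44≤81).
D12: not dominated (best crew size).

D1, D5, D6, D7, D12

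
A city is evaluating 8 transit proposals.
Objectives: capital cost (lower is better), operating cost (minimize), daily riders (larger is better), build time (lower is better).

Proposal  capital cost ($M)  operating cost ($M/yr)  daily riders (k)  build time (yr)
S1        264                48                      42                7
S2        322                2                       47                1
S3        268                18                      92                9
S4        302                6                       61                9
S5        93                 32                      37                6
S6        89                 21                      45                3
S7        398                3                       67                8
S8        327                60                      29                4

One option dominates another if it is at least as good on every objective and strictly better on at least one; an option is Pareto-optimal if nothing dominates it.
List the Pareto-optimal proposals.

S1: dominated by S6 (capital cost 89≤264, operating cost 21≤48, daily riders 45≥42, build time 3≤7).
S2: not dominated (best operating cost).
S3: not dominated (best daily riders).
S4: not dominated.
S5: dominated by S6 (capital cost 89≤93, operating cost 21≤32, daily riders 45≥37, build time 3≤6).
S6: not dominated (best capital cost).
S7: not dominated.
S8: dominated by S2 (capital cost 322≤327, operating cost 2≤60, daily riders 47≥29, build time 1≤4).

S2, S3, S4, S6, S7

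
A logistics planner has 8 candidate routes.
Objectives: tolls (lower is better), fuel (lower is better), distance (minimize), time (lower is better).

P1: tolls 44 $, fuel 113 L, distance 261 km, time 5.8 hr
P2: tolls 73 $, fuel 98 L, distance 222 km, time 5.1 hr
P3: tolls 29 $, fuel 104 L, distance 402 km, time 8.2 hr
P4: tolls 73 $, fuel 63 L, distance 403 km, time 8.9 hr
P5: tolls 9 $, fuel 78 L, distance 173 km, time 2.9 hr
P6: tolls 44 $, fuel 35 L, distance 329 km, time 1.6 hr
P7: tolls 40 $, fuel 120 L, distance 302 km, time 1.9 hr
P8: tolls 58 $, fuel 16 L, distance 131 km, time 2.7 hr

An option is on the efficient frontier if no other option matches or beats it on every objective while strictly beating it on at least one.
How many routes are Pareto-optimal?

P1: dominated by P5 (tolls 9≤44, fuel 78≤113, distance 173≤261, time 2.9≤5.8).
P2: dominated by P5 (tolls 9≤73, fuel 78≤98, distance 173≤222, time 2.9≤5.1).
P3: dominated by P5 (tolls 9≤29, fuel 78≤104, distance 173≤402, time 2.9≤8.2).
P4: dominated by P6 (tolls 44≤73, fuel 35≤63, distance 329≤403, time 1.6≤8.9).
P5: not dominated (best tolls).
P6: not dominated (best time).
P7: not dominated.
P8: not dominated (best fuel).
Pareto-optimal: P5, P6, P7, P8 → 4.

4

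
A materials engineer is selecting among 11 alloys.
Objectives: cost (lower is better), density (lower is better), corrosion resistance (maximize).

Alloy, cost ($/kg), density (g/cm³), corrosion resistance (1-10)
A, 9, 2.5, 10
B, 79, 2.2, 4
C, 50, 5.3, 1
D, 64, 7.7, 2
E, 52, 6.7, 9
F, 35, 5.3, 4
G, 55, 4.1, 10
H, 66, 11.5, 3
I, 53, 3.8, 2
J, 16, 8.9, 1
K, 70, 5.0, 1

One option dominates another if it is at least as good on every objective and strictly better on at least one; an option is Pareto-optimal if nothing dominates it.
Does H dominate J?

H vs J: H is worse on cost (66 vs 16), so it does not dominate J.

No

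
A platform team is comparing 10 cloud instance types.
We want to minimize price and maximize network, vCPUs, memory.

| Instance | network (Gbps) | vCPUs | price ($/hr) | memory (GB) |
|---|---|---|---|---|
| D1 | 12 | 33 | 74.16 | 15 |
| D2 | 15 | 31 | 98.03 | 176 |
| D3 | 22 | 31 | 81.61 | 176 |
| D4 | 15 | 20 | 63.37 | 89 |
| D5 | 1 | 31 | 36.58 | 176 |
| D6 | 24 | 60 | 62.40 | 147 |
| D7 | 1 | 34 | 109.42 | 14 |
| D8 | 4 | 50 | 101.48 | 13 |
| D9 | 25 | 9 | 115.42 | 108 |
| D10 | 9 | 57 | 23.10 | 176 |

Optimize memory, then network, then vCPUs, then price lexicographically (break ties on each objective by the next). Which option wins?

D3

First maximize memory: best is 176, kept {D2, D3, D5, D10}.
Then maximize network: best is 22, kept {D3}.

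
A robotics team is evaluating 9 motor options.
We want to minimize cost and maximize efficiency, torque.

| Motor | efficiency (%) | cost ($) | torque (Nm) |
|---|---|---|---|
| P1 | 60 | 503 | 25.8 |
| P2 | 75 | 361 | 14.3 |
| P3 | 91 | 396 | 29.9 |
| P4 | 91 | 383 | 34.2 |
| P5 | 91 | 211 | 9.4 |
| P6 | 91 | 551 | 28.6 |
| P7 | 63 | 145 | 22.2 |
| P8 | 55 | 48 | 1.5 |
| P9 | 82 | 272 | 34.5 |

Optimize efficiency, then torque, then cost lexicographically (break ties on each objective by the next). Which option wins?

P4

First maximize efficiency: best is 91, kept {P3, P4, P5, P6}.
Then maximize torque: best is 34.2, kept {P4}.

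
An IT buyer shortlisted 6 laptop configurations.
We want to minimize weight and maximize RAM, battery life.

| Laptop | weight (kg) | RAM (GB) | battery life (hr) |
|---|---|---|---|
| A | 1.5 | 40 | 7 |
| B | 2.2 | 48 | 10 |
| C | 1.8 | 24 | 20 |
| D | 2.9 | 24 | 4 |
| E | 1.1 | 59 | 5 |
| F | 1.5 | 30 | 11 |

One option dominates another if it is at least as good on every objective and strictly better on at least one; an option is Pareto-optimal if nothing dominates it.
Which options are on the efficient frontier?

A: not dominated.
B: not dominated.
C: not dominated (best battery life).
D: dominated by A (weight 1.5≤2.9, RAM 40≥24, battery life 7≥4).
E: not dominated (best weight).
F: not dominated.

A, B, C, E, F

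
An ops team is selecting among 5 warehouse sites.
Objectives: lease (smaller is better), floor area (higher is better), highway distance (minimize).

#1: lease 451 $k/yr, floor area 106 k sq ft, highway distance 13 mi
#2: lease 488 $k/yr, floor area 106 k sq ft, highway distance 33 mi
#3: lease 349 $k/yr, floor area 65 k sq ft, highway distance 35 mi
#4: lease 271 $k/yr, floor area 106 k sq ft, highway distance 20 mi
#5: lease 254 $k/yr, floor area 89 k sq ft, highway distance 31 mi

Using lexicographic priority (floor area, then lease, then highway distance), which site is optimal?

#4

First maximize floor area: best is 106, kept {#1, #2, #4}.
Then minimize lease: best is 271, kept {#4}.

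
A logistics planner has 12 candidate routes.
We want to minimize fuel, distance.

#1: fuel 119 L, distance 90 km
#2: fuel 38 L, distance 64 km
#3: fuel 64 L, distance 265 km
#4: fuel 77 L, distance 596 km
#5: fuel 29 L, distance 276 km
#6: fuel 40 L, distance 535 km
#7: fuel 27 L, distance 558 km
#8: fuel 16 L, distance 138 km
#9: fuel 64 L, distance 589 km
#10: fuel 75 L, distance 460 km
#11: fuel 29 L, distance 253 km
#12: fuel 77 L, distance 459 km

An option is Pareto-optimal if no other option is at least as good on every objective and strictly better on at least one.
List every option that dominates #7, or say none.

#8

#8: fuel 16≤27, distance 138≤558 — dominates #7.
Others (#1, #2, #3, #4, #5, #6, #9, #10, #11, #12) are each worse than #7 on at least one objective.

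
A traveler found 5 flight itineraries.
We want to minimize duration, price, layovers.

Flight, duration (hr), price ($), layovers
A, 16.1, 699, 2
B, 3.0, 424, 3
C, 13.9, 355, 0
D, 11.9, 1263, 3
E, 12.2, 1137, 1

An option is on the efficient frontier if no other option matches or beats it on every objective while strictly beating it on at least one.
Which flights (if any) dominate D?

B: duration 3.0≤11.9, price 424≤1263, layovers 3≤3 — dominates D.
Others (A, C, E) are each worse than D on at least one objective.

B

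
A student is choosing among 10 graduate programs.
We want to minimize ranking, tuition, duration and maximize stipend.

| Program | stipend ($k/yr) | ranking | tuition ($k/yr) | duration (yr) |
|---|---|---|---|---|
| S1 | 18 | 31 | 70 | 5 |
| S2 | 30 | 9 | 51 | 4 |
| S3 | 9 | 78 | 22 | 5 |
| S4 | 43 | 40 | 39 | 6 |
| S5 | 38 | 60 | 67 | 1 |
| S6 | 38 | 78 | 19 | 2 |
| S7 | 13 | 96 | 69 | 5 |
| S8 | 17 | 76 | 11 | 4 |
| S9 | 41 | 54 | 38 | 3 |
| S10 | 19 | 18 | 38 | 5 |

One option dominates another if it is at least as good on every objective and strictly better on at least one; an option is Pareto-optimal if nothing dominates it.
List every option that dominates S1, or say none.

S2, S10

S2: stipend 30≥18, ranking 9≤31, tuition 51≤70, duration 4≤5 — dominates S1.
S10: stipend 19≥18, ranking 18≤31, tuition 38≤70, duration 5≤5 — dominates S1.
Others (S3, S4, S5, S6, S7, S8, S9) are each worse than S1 on at least one objective.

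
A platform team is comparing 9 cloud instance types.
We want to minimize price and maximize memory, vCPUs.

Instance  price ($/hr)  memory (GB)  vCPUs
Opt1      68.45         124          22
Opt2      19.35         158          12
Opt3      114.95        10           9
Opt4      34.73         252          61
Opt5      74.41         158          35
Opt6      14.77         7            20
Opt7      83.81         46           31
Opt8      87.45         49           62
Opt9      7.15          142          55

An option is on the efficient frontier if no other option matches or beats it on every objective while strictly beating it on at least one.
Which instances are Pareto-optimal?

Opt2, Opt4, Opt8, Opt9

Opt1: dominated by Opt4 (price 34.73≤68.45, memory 252≥124, vCPUs 61≥22).
Opt2: not dominated.
Opt3: dominated by Opt1 (price 68.45≤114.95, memory 124≥10, vCPUs 22≥9).
Opt4: not dominated (best memory).
Opt5: dominated by Opt4 (price 34.73≤74.41, memory 252≥158, vCPUs 61≥35).
Opt6: dominated by Opt9 (price 7.15≤14.77, memory 142≥7, vCPUs 55≥20).
Opt7: dominated by Opt4 (price 34.73≤83.81, memory 252≥46, vCPUs 61≥31).
Opt8: not dominated (best vCPUs).
Opt9: not dominated (best price).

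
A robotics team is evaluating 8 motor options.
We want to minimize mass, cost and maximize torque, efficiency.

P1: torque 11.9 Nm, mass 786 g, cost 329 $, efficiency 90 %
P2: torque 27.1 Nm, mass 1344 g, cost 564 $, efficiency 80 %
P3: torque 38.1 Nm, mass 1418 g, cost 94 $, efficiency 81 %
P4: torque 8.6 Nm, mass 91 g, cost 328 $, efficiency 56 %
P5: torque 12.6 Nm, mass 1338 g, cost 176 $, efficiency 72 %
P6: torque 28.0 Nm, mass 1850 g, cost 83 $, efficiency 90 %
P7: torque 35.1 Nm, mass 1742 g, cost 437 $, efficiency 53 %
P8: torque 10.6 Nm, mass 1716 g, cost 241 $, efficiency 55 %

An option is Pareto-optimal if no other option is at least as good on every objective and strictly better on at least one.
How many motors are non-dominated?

P1: not dominated.
P2: not dominated.
P3: not dominated (best torque).
P4: not dominated (best mass).
P5: not dominated.
P6: not dominated (best cost).
P7: dominated by P3 (torque 38.1≥35.1, mass 1418≤1742, cost 94≤437, efficiency 81≥53).
P8: dominated by P3 (torque 38.1≥10.6, mass 1418≤1716, cost 94≤241, efficiency 81≥55).
Pareto-optimal: P1, P2, P3, P4, P5, P6 → 6.

6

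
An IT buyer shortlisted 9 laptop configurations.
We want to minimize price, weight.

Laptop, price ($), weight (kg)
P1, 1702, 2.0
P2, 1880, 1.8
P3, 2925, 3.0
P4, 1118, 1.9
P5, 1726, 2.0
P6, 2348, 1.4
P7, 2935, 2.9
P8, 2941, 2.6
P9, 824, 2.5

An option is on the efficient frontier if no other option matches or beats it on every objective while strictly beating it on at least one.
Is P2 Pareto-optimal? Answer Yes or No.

P1: worse on weight (2.0 vs 1.8).
P3: worse on price (2925 vs 1880).
P4: worse on weight (1.9 vs 1.8).
P5: worse on weight (2.0 vs 1.8).
P6: worse on price (2348 vs 1880).
P7: worse on price (2935 vs 1880).
P8: worse on price (2941 vs 1880).
P9: worse on weight (2.5 vs 1.8).
No option is at least as good as P2 on every objective and strictly better on one.

Yes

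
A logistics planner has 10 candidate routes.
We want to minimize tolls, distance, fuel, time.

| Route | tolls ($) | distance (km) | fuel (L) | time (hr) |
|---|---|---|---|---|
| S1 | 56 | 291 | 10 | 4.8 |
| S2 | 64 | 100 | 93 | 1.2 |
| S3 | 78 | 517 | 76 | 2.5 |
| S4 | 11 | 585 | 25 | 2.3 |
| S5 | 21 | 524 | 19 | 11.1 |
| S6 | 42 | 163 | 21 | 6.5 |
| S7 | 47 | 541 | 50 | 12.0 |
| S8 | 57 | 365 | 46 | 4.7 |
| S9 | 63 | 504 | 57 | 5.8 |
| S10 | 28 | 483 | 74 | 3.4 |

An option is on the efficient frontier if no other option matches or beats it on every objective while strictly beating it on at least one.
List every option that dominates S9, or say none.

S1: tolls 56≤63, distance 291≤504, fuel 10≤57, time 4.8≤5.8 — dominates S9.
S8: tolls 57≤63, distance 365≤504, fuel 46≤57, time 4.7≤5.8 — dominates S9.
Others (S2, S3, S4, S5, S6, S7, S10) are each worse than S9 on at least one objective.

S1, S8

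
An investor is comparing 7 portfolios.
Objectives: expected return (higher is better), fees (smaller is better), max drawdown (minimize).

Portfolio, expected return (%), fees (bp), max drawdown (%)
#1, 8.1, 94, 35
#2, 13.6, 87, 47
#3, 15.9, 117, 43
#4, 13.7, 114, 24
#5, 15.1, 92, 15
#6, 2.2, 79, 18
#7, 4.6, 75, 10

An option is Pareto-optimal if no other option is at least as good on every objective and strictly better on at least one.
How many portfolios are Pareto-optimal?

#1: dominated by #5 (expected return 15.1≥8.1, fees 92≤94, max drawdown 15≤35).
#2: not dominated.
#3: not dominated (best expected return).
#4: dominated by #5 (expected return 15.1≥13.7, fees 92≤114, max drawdown 15≤24).
#5: not dominated.
#6: dominated by #7 (expected return 4.6≥2.2, fees 75≤79, max drawdown 10≤18).
#7: not dominated (best fees).
Pareto-optimal: #2, #3, #5, #7 → 4.

4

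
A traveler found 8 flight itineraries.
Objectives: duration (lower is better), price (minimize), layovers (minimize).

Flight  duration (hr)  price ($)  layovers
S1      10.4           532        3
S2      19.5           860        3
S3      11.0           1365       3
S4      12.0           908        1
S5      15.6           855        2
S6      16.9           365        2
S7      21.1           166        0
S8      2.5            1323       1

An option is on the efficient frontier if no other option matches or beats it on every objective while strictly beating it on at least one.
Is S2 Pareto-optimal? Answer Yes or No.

S1 vs S2: duration 10.4≤19.5, price 532≤860, layovers 3≤3 — S1 is at least as good on every objective and strictly better on at least one, so S1 dominates S2.

No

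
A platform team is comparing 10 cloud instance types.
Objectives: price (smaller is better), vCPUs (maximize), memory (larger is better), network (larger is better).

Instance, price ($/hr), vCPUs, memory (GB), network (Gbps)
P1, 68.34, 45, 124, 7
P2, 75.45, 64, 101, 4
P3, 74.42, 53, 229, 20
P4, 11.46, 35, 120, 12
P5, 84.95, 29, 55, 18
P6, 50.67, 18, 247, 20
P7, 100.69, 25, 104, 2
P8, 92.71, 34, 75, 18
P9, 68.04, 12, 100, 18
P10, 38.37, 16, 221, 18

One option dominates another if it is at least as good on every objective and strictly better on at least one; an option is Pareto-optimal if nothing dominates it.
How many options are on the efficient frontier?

6

P1: not dominated.
P2: not dominated (best vCPUs).
P3: not dominated.
P4: not dominated (best price).
P5: dominated by P3 (price 74.42≤84.95, vCPUs 53≥29, memory 229≥55, network 20≥18).
P6: not dominated (best memory).
P7: dominated by P1 (price 68.34≤100.69, vCPUs 45≥25, memory 124≥104, network 7≥2).
P8: dominated by P3 (price 74.42≤92.71, vCPUs 53≥34, memory 229≥75, network 20≥18).
P9: dominated by P6 (price 50.67≤68.04, vCPUs 18≥12, memory 247≥100, network 20≥18).
P10: not dominated.
Pareto-optimal: P1, P2, P3, P4, P6, P10 → 6.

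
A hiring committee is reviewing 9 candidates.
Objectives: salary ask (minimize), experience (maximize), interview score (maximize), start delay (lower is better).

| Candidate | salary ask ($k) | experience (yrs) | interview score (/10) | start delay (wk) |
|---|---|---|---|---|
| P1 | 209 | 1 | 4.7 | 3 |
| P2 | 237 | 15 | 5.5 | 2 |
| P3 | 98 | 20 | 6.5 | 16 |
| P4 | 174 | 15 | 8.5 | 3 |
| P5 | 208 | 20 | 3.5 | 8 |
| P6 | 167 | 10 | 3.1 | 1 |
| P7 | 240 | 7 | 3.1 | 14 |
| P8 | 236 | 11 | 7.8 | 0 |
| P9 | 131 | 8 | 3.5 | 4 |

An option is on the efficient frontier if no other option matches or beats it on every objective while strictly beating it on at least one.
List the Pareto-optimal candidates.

P2, P3, P4, P5, P6, P8, P9

P1: dominated by P4 (salary ask 174≤209, experience 15≥1, interview score 8.5≥4.7, start delay 3≤3).
P2: not dominated.
P3: not dominated (best salary ask).
P4: not dominated (best interview score).
P5: not dominated.
P6: not dominated.
P7: dominated by P2 (salary ask 237≤240, experience 15≥7, interview score 5.5≥3.1, start delay 2≤14).
P8: not dominated (best start delay).
P9: not dominated.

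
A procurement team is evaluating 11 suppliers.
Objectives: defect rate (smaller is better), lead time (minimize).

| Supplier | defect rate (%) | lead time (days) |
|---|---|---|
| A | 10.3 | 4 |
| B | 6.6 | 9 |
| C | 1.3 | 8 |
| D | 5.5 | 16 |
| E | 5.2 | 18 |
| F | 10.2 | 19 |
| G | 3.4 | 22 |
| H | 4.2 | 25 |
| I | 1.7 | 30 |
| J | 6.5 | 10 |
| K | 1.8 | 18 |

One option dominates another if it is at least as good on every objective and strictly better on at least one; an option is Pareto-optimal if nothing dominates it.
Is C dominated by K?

K vs C: K is worse on defect rate (1.8 vs 1.3), so it does not dominate C.

No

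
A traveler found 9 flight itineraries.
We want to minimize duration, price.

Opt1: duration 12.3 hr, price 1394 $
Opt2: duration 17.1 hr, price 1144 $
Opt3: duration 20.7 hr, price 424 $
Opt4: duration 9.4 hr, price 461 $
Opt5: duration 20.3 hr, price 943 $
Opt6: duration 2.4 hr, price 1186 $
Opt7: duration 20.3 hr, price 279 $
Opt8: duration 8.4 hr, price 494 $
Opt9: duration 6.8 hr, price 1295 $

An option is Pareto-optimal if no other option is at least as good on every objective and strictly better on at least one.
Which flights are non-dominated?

Opt4, Opt6, Opt7, Opt8

Opt1: dominated by Opt4 (duration 9.4≤12.3, price 461≤1394).
Opt2: dominated by Opt4 (duration 9.4≤17.1, price 461≤1144).
Opt3: dominated by Opt7 (duration 20.3≤20.7, price 279≤424).
Opt4: not dominated.
Opt5: dominated by Opt4 (duration 9.4≤20.3, price 461≤943).
Opt6: not dominated (best duration).
Opt7: not dominated (best price).
Opt8: not dominated.
Opt9: dominated by Opt6 (duration 2.4≤6.8, price 1186≤1295).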